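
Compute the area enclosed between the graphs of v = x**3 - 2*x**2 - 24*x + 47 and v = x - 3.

Set the curves equal: x**3 - 2*x**2 - 24*x + 47 = x - 3, so x**3 - 2*x**2 - 25*x + 50 = 0, which factors as (x - 5)*(x - 2)*(x + 5) = 0. The curves meet at x = -5, 2, 5.
On [-5, 2], v = x**3 - 2*x**2 - 24*x + 47 is on top; that piece has area ∫[-5,2] (x**3 - 2*x**2 - 25*x + 50) dx = 4459/12.
On [2, 5], v = x - 3 is on top; that piece has area ∫[2,5] (-(x**3 - 2*x**2 - 25*x + 50)) dx = 153/4.
Total enclosed area = 4459/12 + 153/4 = 2459/6.

2459/6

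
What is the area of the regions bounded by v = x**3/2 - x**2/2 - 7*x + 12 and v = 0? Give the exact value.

1741/24

Set the curves equal: x**3/2 - x**2/2 - 7*x + 12 = 0, so x**3/2 - x**2/2 - 7*x + 12 = 0, which factors as (x - 3)*(x - 2)*(x + 4)/2 = 0. The curves meet at x = -4, 2, 3.
On [-4, 2], v = x**3/2 - x**2/2 - 7*x + 12 is on top; that piece has area ∫[-4,2] (x**3/2 - x**2/2 - 7*x + 12) dx = 72.
On [2, 3], v = 0 is on top; that piece has area ∫[2,3] (-(x**3/2 - x**2/2 - 7*x + 12)) dx = 13/24.
Total enclosed area = 72 + 13/24 = 1741/24.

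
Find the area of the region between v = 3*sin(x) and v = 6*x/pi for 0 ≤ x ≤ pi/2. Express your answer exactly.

3 - 3*pi/4

On [0, pi/2], (3*sin(x)) - (6*x/pi) = -6*x/pi + 3*sin(x) is ≥ 0 throughout, so the area is a single integral of |-6*x/pi + 3*sin(x)|.
∫[0,pi/2] (-6*x/pi + 3*sin(x)) dx = 3 - 3*pi/4.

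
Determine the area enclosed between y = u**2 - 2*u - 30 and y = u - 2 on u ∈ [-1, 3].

On [-1, 3], (u**2 - 2*u - 30) - (u - 2) = u**2 - 3*u - 28 is ≤ 0 throughout, so the area is a single integral of |u**2 - 3*u - 28|.
∫[-1,3] (u**2 - 3*u - 28) du = -344/3; the area of that piece is 344/3.

344/3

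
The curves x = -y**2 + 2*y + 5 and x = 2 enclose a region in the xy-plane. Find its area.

32/3

Both boundary curves give x as a function of y, so integrate with respect to y. Setting them equal: -y**2 + 2*y + 3 = 0, i.e. -(y - 3)*(y + 1) = 0, so they meet at y = -1, 3.
For y in [-1, 3], x = -y**2 + 2*y + 5 is on the right; area = ∫[-1,3] (-y**2 + 2*y + 3) dy = 32/3.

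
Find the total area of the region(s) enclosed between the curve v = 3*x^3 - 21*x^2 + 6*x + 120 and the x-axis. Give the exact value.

The curve meets the x-axis where 3*x^3 - 21*x^2 + 6*x + 120 = 0, i.e. 3*(x - 5)*(x - 4)*(x + 2) = 0, at x = -2, 4, 5.
On [-2, 4] the curve lies above the axis; ∫[-2,4] (3*x^3 - 21*x^2 + 6*x + 120) dx = 432, giving area 432.
On [4, 5] the curve lies below the axis; ∫[4,5] (3*x^3 - 21*x^2 + 6*x + 120) dx = -13/4, giving area 13/4.
Total area = 432 + 13/4 = 1741/4.

1741/4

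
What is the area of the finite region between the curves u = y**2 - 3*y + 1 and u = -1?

1/6

Both boundary curves give u as a function of y, so integrate with respect to y. Setting them equal: y**2 - 3*y + 2 = 0, i.e. (y - 2)*(y - 1) = 0, so they meet at y = 1, 2.
For y in [1, 2], u = y**2 - 3*y + 1 is on the left; area = ∫[1,2] (-(y**2 - 3*y + 2)) dy = 1/6.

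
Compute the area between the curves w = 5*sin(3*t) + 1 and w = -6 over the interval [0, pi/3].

On [0, pi/3], (5*sin(3*t) + 1) - (-6) = 5*sin(3*t) + 7 is ≥ 0 throughout, so the area is a single integral of |5*sin(3*t) + 7|.
∫[0,pi/3] (5*sin(3*t) + 7) dt = 10/3 + 7*pi/3.

10/3 + 7*pi/3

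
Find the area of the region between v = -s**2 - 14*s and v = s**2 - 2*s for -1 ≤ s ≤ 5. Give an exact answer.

716/3

The difference (-s**2 - 14*s) - (s**2 - 2*s) = -2*s**2 - 12*s changes sign at s = 0 inside [-1, 5], so split the integral there.
∫[-1,0] (-2*s**2 - 12*s) ds = 16/3.
∫[0,5] (-2*s**2 - 12*s) ds = -700/3; the area of that piece is 700/3.
Total area = 16/3 + 700/3 = 716/3.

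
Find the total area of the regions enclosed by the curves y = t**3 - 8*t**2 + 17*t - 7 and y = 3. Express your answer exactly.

Set the curves equal: t**3 - 8*t**2 + 17*t - 7 = 3, so t**3 - 8*t**2 + 17*t - 10 = 0, which factors as (t - 5)*(t - 2)*(t - 1) = 0. The curves meet at t = 1, 2, 5.
On [1, 2], y = t**3 - 8*t**2 + 17*t - 7 is on top; that piece has area ∫[1,2] (t**3 - 8*t**2 + 17*t - 10) dt = 7/12.
On [2, 5], y = 3 is on top; that piece has area ∫[2,5] (-(t**3 - 8*t**2 + 17*t - 10)) dt = 45/4.
Total enclosed area = 7/12 + 45/4 = 71/6.

71/6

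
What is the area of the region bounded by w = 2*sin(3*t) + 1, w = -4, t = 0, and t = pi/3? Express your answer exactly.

On [0, pi/3], (2*sin(3*t) + 1) - (-4) = 2*sin(3*t) + 5 is ≥ 0 throughout, so the area is a single integral of |2*sin(3*t) + 5|.
∫[0,pi/3] (2*sin(3*t) + 5) dt = 4/3 + 5*pi/3.

4/3 + 5*pi/3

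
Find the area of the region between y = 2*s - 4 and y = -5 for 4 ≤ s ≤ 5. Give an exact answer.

On [4, 5], (2*s - 4) - (-5) = 2*s + 1 is ≥ 0 throughout, so the area is a single integral of |2*s + 1|.
∫[4,5] (2*s + 1) ds = 10.

10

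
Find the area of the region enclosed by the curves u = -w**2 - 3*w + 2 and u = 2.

9/2

Both boundary curves give u as a function of w, so integrate with respect to w. Setting them equal: -w**2 - 3*w = 0, i.e. -w*(w + 3) = 0, so they meet at w = -3, 0.
For w in [-3, 0], u = -w**2 - 3*w + 2 is on the right; area = ∫[-3,0] (-w**2 - 3*w) dw = 9/2.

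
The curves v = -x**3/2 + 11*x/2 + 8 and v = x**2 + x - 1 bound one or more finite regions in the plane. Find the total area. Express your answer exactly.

443/12

Set the curves equal: -x**3/2 + 11*x/2 + 8 = x**2 + x - 1, so -x**3/2 - x**2 + 9*x/2 + 9 = 0, which factors as -(x - 3)*(x + 2)*(x + 3)/2 = 0. The curves meet at x = -3, -2, 3.
On [-3, -2], v = x**2 + x - 1 is on top; that piece has area ∫[-3,-2] (-(-x**3/2 - x**2 + 9*x/2 + 9)) dx = 11/24.
On [-2, 3], v = -x**3/2 + 11*x/2 + 8 is on top; that piece has area ∫[-2,3] (-x**3/2 - x**2 + 9*x/2 + 9) dx = 875/24.
Total enclosed area = 11/24 + 875/24 = 443/12.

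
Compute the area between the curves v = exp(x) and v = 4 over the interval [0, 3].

The difference (exp(x)) - (4) = exp(x) - 4 changes sign at x = log(4) inside [0, 3], so split the integral there.
∫[0,log(4)] (exp(x) - 4) dx = 3 - log(256); the area of that piece is -3 + log(256).
∫[log(4),3] (exp(x) - 4) dx = -16 + 8*log(2) + exp(3).
Total area = (-3 + log(256)) + (-16 + 8*log(2) + exp(3)) = -19 + 16*log(2) + exp(3).

-19 + 16*log(2) + exp(3)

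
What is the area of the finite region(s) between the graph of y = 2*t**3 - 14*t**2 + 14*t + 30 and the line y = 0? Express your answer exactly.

The curve meets the t-axis where 2*t**3 - 14*t**2 + 14*t + 30 = 0, i.e. 2*(t - 5)*(t - 3)*(t + 1) = 0, at t = -1, 3, 5.
On [-1, 3] the curve lies above the axis; ∫[-1,3] (2*t**3 - 14*t**2 + 14*t + 30) dt = 256/3, giving area 256/3.
On [3, 5] the curve lies below the axis; ∫[3,5] (2*t**3 - 14*t**2 + 14*t + 30) dt = -40/3, giving area 40/3.
Total area = 256/3 + 40/3 = 296/3.

296/3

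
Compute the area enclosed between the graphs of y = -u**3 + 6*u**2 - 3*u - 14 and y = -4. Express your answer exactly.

Set the curves equal: -u**3 + 6*u**2 - 3*u - 14 = -4, so -u**3 + 6*u**2 - 3*u - 10 = 0, which factors as -(u - 5)*(u - 2)*(u + 1) = 0. The curves meet at u = -1, 2, 5.
On [-1, 2], y = -4 is on top; that piece has area ∫[-1,2] (-(-u**3 + 6*u**2 - 3*u - 10)) du = 81/4.
On [2, 5], y = -u**3 + 6*u**2 - 3*u - 14 is on top; that piece has area ∫[2,5] (-u**3 + 6*u**2 - 3*u - 10) du = 81/4.
Total enclosed area = 81/4 + 81/4 = 81/2.

81/2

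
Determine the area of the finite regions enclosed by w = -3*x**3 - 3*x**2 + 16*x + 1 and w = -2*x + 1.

Set the curves equal: -3*x**3 - 3*x**2 + 16*x + 1 = -2*x + 1, so -3*x**3 - 3*x**2 + 18*x = 0, which factors as -3*x*(x - 2)*(x + 3) = 0. The curves meet at x = -3, 0, 2.
On [-3, 0], w = -2*x + 1 is on top; that piece has area ∫[-3,0] (-(-3*x**3 - 3*x**2 + 18*x)) dx = 189/4.
On [0, 2], w = -3*x**3 - 3*x**2 + 16*x + 1 is on top; that piece has area ∫[0,2] (-3*x**3 - 3*x**2 + 18*x) dx = 16.
Total enclosed area = 189/4 + 16 = 253/4.

253/4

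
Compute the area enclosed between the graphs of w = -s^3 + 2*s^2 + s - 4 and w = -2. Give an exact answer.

Set the curves equal: -s^3 + 2*s^2 + s - 4 = -2, so -s^3 + 2*s^2 + s - 2 = 0, which factors as -(s - 2)*(s - 1)*(s + 1) = 0. The curves meet at s = -1, 1, 2.
On [-1, 1], w = -2 is on top; that piece has area ∫[-1,1] (-(-s^3 + 2*s^2 + s - 2)) ds = 8/3.
On [1, 2], w = -s^3 + 2*s^2 + s - 4 is on top; that piece has area ∫[1,2] (-s^3 + 2*s^2 + s - 2) ds = 5/12.
Total enclosed area = 8/3 + 5/12 = 37/12.

37/12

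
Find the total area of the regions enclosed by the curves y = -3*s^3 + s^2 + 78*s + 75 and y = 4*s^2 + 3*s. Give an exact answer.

Set the curves equal: -3*s^3 + s^2 + 78*s + 75 = 4*s^2 + 3*s, so -3*s^3 - 3*s^2 + 75*s + 75 = 0, which factors as -3*(s - 5)*(s + 1)*(s + 5) = 0. The curves meet at s = -5, -1, 5.
On [-5, -1], y = 4*s^2 + 3*s is on top; that piece has area ∫[-5,-1] (-(-3*s^3 - 3*s^2 + 75*s + 75)) ds = 256.
On [-1, 5], y = -3*s^3 + s^2 + 78*s + 75 is on top; that piece has area ∫[-1,5] (-3*s^3 - 3*s^2 + 75*s + 75) ds = 756.
Total enclosed area = 256 + 756 = 1012.

1012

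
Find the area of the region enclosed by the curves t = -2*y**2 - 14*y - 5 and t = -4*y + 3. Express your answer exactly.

9

Both boundary curves give t as a function of y, so integrate with respect to y. Setting them equal: -2*y**2 - 10*y - 8 = 0, i.e. -2*(y + 1)*(y + 4) = 0, so they meet at y = -4, -1.
For y in [-4, -1], t = -2*y**2 - 14*y - 5 is on the right; area = ∫[-4,-1] (-2*y**2 - 10*y - 8) dy = 9.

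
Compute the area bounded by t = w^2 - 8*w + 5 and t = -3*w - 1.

1/6

Both boundary curves give t as a function of w, so integrate with respect to w. Setting them equal: w^2 - 5*w + 6 = 0, i.e. (w - 3)*(w - 2) = 0, so they meet at w = 2, 3.
For w in [2, 3], t = w^2 - 8*w + 5 is on the left; area = ∫[2,3] (-(w^2 - 5*w + 6)) dw = 1/6.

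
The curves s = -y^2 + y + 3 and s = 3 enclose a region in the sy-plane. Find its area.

Both boundary curves give s as a function of y, so integrate with respect to y. Setting them equal: -y^2 + y = 0, i.e. -y*(y - 1) = 0, so they meet at y = 0, 1.
For y in [0, 1], s = -y^2 + y + 3 is on the right; area = ∫[0,1] (-y^2 + y) dy = 1/6.

1/6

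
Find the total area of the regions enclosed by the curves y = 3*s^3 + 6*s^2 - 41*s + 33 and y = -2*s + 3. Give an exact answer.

1741/4

Set the curves equal: 3*s^3 + 6*s^2 - 41*s + 33 = -2*s + 3, so 3*s^3 + 6*s^2 - 39*s + 30 = 0, which factors as 3*(s - 2)*(s - 1)*(s + 5) = 0. The curves meet at s = -5, 1, 2.
On [-5, 1], y = 3*s^3 + 6*s^2 - 41*s + 33 is on top; that piece has area ∫[-5,1] (3*s^3 + 6*s^2 - 39*s + 30) ds = 432.
On [1, 2], y = -2*s + 3 is on top; that piece has area ∫[1,2] (-(3*s^3 + 6*s^2 - 39*s + 30)) ds = 13/4.
Total enclosed area = 432 + 13/4 = 1741/4.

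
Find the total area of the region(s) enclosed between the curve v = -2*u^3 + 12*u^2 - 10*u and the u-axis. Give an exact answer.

The curve meets the u-axis where -2*u^3 + 12*u^2 - 10*u = 0, i.e. -2*u*(u - 5)*(u - 1) = 0, at u = 0, 1, 5.
On [0, 1] the curve lies below the axis; ∫[0,1] (-2*u^3 + 12*u^2 - 10*u) du = -3/2, giving area 3/2.
On [1, 5] the curve lies above the axis; ∫[1,5] (-2*u^3 + 12*u^2 - 10*u) du = 64, giving area 64.
Total area = 3/2 + 64 = 131/2.

131/2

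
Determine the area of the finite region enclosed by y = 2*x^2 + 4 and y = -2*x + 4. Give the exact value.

1/3

Set the curves equal: 2*x^2 + 4 = -2*x + 4, so 2*x^2 + 2*x = 0, which factors as 2*x*(x + 1) = 0. The curves meet at x = -1, 0.
On [-1, 0], y = -2*x + 4 is on top; that piece has area ∫[-1,0] (-(2*x^2 + 2*x)) dx = 1/3.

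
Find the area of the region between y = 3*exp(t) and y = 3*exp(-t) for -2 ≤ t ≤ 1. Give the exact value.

-12 + 3*exp(-2) + 3*exp(-1) + 3*exp(1) + 3*exp(2)

The difference (3*exp(t)) - (3*exp(-t)) = 3*exp(t) - 3*exp(-t) changes sign at t = 0 inside [-2, 1], so split the integral there.
∫[-2,0] (3*exp(t) - 3*exp(-t)) dt = -3*exp(2) - 3*exp(-2) + 6; the area of that piece is -6 + 3*exp(-2) + 3*exp(2).
∫[0,1] (3*exp(t) - 3*exp(-t)) dt = -6 + 3*exp(-1) + 3*exp(1).
Total area = (-6 + 3*exp(-2) + 3*exp(2)) + (-6 + 3*exp(-1) + 3*exp(1)) = -12 + 3*exp(-2) + 3*exp(-1) + 3*exp(1) + 3*exp(2).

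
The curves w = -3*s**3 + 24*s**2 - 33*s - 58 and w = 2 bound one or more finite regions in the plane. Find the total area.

Set the curves equal: -3*s**3 + 24*s**2 - 33*s - 58 = 2, so -3*s**3 + 24*s**2 - 33*s - 60 = 0, which factors as -3*(s - 5)*(s - 4)*(s + 1) = 0. The curves meet at s = -1, 4, 5.
On [-1, 4], w = 2 is on top; that piece has area ∫[-1,4] (-(-3*s**3 + 24*s**2 - 33*s - 60)) ds = 875/4.
On [4, 5], w = -3*s**3 + 24*s**2 - 33*s - 58 is on top; that piece has area ∫[4,5] (-3*s**3 + 24*s**2 - 33*s - 60) ds = 11/4.
Total enclosed area = 875/4 + 11/4 = 443/2.

443/2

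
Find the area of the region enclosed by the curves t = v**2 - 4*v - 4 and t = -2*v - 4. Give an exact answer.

Both boundary curves give t as a function of v, so integrate with respect to v. Setting them equal: v**2 - 2*v = 0, i.e. v*(v - 2) = 0, so they meet at v = 0, 2.
For v in [0, 2], t = v**2 - 4*v - 4 is on the left; area = ∫[0,2] (-(v**2 - 2*v)) dv = 4/3.

4/3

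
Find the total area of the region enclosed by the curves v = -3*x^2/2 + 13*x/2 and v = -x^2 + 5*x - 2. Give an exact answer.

Set the curves equal: -3*x^2/2 + 13*x/2 = -x^2 + 5*x - 2, so -x^2/2 + 3*x/2 + 2 = 0, which factors as -(x - 4)*(x + 1)/2 = 0. The curves meet at x = -1, 4.
On [-1, 4], v = -3*x^2/2 + 13*x/2 is on top; that piece has area ∫[-1,4] (-x^2/2 + 3*x/2 + 2) dx = 125/12.

125/12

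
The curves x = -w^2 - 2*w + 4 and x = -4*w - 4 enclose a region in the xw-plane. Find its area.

Both boundary curves give x as a function of w, so integrate with respect to w. Setting them equal: -w^2 + 2*w + 8 = 0, i.e. -(w - 4)*(w + 2) = 0, so they meet at w = -2, 4.
For w in [-2, 4], x = -w^2 - 2*w + 4 is on the right; area = ∫[-2,4] (-w^2 + 2*w + 8) dw = 36.

36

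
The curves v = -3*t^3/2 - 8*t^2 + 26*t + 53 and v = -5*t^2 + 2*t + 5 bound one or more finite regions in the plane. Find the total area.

Set the curves equal: -3*t^3/2 - 8*t^2 + 26*t + 53 = -5*t^2 + 2*t + 5, so -3*t^3/2 - 3*t^2 + 24*t + 48 = 0, which factors as -3*(t - 4)*(t + 2)*(t + 4)/2 = 0. The curves meet at t = -4, -2, 4.
On [-4, -2], v = -5*t^2 + 2*t + 5 is on top; that piece has area ∫[-4,-2] (-(-3*t^3/2 - 3*t^2 + 24*t + 48)) dt = 14.
On [-2, 4], v = -3*t^3/2 - 8*t^2 + 26*t + 53 is on top; that piece has area ∫[-2,4] (-3*t^3/2 - 3*t^2 + 24*t + 48) dt = 270.
Total enclosed area = 14 + 270 = 284.

284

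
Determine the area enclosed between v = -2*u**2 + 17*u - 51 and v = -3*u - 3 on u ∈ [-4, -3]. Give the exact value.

428/3

On [-4, -3], (-2*u**2 + 17*u - 51) - (-3*u - 3) = -2*u**2 + 20*u - 48 is ≤ 0 throughout, so the area is a single integral of |-2*u**2 + 20*u - 48|.
∫[-4,-3] (-2*u**2 + 20*u - 48) du = -428/3; the area of that piece is 428/3.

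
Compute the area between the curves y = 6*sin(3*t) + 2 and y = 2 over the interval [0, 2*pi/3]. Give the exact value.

The difference (6*sin(3*t) + 2) - (2) = 6*sin(3*t) changes sign at t = pi/3 inside [0, 2*pi/3], so split the integral there.
∫[0,pi/3] (6*sin(3*t)) dt = 4.
∫[pi/3,2*pi/3] (6*sin(3*t)) dt = -4; the area of that piece is 4.
Total area = 4 + 4 = 8.

8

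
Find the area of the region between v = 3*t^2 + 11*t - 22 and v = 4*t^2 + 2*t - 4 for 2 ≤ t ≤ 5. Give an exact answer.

The difference (3*t^2 + 11*t - 22) - (4*t^2 + 2*t - 4) = -t^2 + 9*t - 18 changes sign at t = 3 inside [2, 5], so split the integral there.
∫[2,3] (-t^2 + 9*t - 18) dt = -11/6; the area of that piece is 11/6.
∫[3,5] (-t^2 + 9*t - 18) dt = 10/3.
Total area = 11/6 + 10/3 = 31/6.

31/6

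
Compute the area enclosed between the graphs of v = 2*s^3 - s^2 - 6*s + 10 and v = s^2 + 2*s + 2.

Set the curves equal: 2*s^3 - s^2 - 6*s + 10 = s^2 + 2*s + 2, so 2*s^3 - 2*s^2 - 8*s + 8 = 0, which factors as 2*(s - 2)*(s - 1)*(s + 2) = 0. The curves meet at s = -2, 1, 2.
On [-2, 1], v = 2*s^3 - s^2 - 6*s + 10 is on top; that piece has area ∫[-2,1] (2*s^3 - 2*s^2 - 8*s + 8) ds = 45/2.
On [1, 2], v = s^2 + 2*s + 2 is on top; that piece has area ∫[1,2] (-(2*s^3 - 2*s^2 - 8*s + 8)) ds = 7/6.
Total enclosed area = 45/2 + 7/6 = 71/3.

71/3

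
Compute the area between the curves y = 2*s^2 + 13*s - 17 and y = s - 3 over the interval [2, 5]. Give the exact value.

On [2, 5], (2*s^2 + 13*s - 17) - (s - 3) = 2*s^2 + 12*s - 14 is ≥ 0 throughout, so the area is a single integral of |2*s^2 + 12*s - 14|.
∫[2,5] (2*s^2 + 12*s - 14) ds = 162.

162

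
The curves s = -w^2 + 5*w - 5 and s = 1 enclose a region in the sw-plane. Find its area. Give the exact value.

Both boundary curves give s as a function of w, so integrate with respect to w. Setting them equal: -w^2 + 5*w - 6 = 0, i.e. -(w - 3)*(w - 2) = 0, so they meet at w = 2, 3.
For w in [2, 3], s = -w^2 + 5*w - 5 is on the right; area = ∫[2,3] (-w^2 + 5*w - 6) dw = 1/6.

1/6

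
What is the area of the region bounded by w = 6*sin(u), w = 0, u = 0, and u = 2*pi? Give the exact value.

24

The difference (6*sin(u)) - (0) = 6*sin(u) changes sign at u = pi inside [0, 2*pi], so split the integral there.
∫[0,pi] (6*sin(u)) du = 12.
∫[pi,2*pi] (6*sin(u)) du = -12; the area of that piece is 12.
Total area = 12 + 12 = 24.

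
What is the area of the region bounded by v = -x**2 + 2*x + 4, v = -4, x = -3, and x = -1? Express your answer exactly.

The difference (-x**2 + 2*x + 4) - (-4) = -x**2 + 2*x + 8 changes sign at x = -2 inside [-3, -1], so split the integral there.
∫[-3,-2] (-x**2 + 2*x + 8) dx = -10/3; the area of that piece is 10/3.
∫[-2,-1] (-x**2 + 2*x + 8) dx = 8/3.
Total area = 10/3 + 8/3 = 6.

6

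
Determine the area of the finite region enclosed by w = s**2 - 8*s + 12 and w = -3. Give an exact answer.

4/3

Set the curves equal: s**2 - 8*s + 12 = -3, so s**2 - 8*s + 15 = 0, which factors as (s - 5)*(s - 3) = 0. The curves meet at s = 3, 5.
On [3, 5], w = -3 is on top; that piece has area ∫[3,5] (-(s**2 - 8*s + 15)) ds = 4/3.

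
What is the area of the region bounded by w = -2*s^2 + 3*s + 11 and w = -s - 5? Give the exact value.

Set the curves equal: -2*s^2 + 3*s + 11 = -s - 5, so -2*s^2 + 4*s + 16 = 0, which factors as -2*(s - 4)*(s + 2) = 0. The curves meet at s = -2, 4.
On [-2, 4], w = -2*s^2 + 3*s + 11 is on top; that piece has area ∫[-2,4] (-2*s^2 + 4*s + 16) ds = 72.

72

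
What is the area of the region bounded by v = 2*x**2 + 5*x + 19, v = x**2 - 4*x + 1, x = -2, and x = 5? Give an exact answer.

1589/6

On [-2, 5], (2*x**2 + 5*x + 19) - (x**2 - 4*x + 1) = x**2 + 9*x + 18 is ≥ 0 throughout, so the area is a single integral of |x**2 + 9*x + 18|.
∫[-2,5] (x**2 + 9*x + 18) dx = 1589/6.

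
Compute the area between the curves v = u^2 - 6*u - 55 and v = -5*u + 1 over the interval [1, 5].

584/3

On [1, 5], (u^2 - 6*u - 55) - (-5*u + 1) = u^2 - u - 56 is ≤ 0 throughout, so the area is a single integral of |u^2 - u - 56|.
∫[1,5] (u^2 - u - 56) du = -584/3; the area of that piece is 584/3.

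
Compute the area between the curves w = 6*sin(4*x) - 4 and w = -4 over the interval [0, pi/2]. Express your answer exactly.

6

The difference (6*sin(4*x) - 4) - (-4) = 6*sin(4*x) changes sign at x = pi/4 inside [0, pi/2], so split the integral there.
∫[0,pi/4] (6*sin(4*x)) dx = 3.
∫[pi/4,pi/2] (6*sin(4*x)) dx = -3; the area of that piece is 3.
Total area = 3 + 3 = 6.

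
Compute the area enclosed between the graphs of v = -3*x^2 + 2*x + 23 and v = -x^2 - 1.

Set the curves equal: -3*x^2 + 2*x + 23 = -x^2 - 1, so -2*x^2 + 2*x + 24 = 0, which factors as -2*(x - 4)*(x + 3) = 0. The curves meet at x = -3, 4.
On [-3, 4], v = -3*x^2 + 2*x + 23 is on top; that piece has area ∫[-3,4] (-2*x^2 + 2*x + 24) dx = 343/3.

343/3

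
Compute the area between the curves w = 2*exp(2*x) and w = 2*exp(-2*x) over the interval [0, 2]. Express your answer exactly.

-2 + exp(-4) + exp(4)

On [0, 2], (2*exp(2*x)) - (2*exp(-2*x)) = 2*exp(2*x) - 2*exp(-2*x) is ≥ 0 throughout, so the area is a single integral of |2*exp(2*x) - 2*exp(-2*x)|.
∫[0,2] (2*exp(2*x) - 2*exp(-2*x)) dx = -2 + exp(-4) + exp(4).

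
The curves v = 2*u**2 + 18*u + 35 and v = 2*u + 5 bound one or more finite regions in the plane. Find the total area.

Set the curves equal: 2*u**2 + 18*u + 35 = 2*u + 5, so 2*u**2 + 16*u + 30 = 0, which factors as 2*(u + 3)*(u + 5) = 0. The curves meet at u = -5, -3.
On [-5, -3], v = 2*u + 5 is on top; that piece has area ∫[-5,-3] (-(2*u**2 + 16*u + 30)) du = 8/3.

8/3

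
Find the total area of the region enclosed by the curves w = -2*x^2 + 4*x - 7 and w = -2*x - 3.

1/3

Set the curves equal: -2*x^2 + 4*x - 7 = -2*x - 3, so -2*x^2 + 6*x - 4 = 0, which factors as -2*(x - 2)*(x - 1) = 0. The curves meet at x = 1, 2.
On [1, 2], w = -2*x^2 + 4*x - 7 is on top; that piece has area ∫[1,2] (-2*x^2 + 6*x - 4) dx = 1/3.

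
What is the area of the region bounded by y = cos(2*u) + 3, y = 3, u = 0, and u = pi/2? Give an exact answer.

The difference (cos(2*u) + 3) - (3) = cos(2*u) changes sign at u = pi/4 inside [0, pi/2], so split the integral there.
∫[0,pi/4] (cos(2*u)) du = 1/2.
∫[pi/4,pi/2] (cos(2*u)) du = -1/2; the area of that piece is 1/2.
Total area = 1/2 + 1/2 = 1.

1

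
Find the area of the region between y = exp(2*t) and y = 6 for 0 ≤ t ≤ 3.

-47/2 + 6*log(6) + exp(6)/2

The difference (exp(2*t)) - (6) = exp(2*t) - 6 changes sign at t = log(6)/2 inside [0, 3], so split the integral there.
∫[0,log(6)/2] (exp(2*t) - 6) dt = 5/2 - log(216); the area of that piece is -5/2 + log(216).
∫[log(6)/2,3] (exp(2*t) - 6) dt = -21 + 3*log(6) + exp(6)/2.
Total area = (-5/2 + log(216)) + (-21 + 3*log(6) + exp(6)/2) = -47/2 + 6*log(6) + exp(6)/2.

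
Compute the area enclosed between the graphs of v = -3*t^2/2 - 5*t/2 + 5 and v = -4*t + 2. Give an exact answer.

Set the curves equal: -3*t^2/2 - 5*t/2 + 5 = -4*t + 2, so -3*t^2/2 + 3*t/2 + 3 = 0, which factors as -3*(t - 2)*(t + 1)/2 = 0. The curves meet at t = -1, 2.
On [-1, 2], v = -3*t^2/2 - 5*t/2 + 5 is on top; that piece has area ∫[-1,2] (-3*t^2/2 + 3*t/2 + 3) dt = 27/4.

27/4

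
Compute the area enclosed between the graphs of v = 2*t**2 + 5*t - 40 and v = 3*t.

243

Set the curves equal: 2*t**2 + 5*t - 40 = 3*t, so 2*t**2 + 2*t - 40 = 0, which factors as 2*(t - 4)*(t + 5) = 0. The curves meet at t = -5, 4.
On [-5, 4], v = 3*t is on top; that piece has area ∫[-5,4] (-(2*t**2 + 2*t - 40)) dt = 243.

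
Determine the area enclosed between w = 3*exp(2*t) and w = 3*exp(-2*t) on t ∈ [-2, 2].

The difference (3*exp(2*t)) - (3*exp(-2*t)) = 3*exp(2*t) - 3*exp(-2*t) changes sign at t = 0 inside [-2, 2], so split the integral there.
∫[-2,0] (3*exp(2*t) - 3*exp(-2*t)) dt = -3*exp(4)/2 - 3*exp(-4)/2 + 3; the area of that piece is -3 + 3*exp(-4)/2 + 3*exp(4)/2.
∫[0,2] (3*exp(2*t) - 3*exp(-2*t)) dt = -3 + 3*exp(-4)/2 + 3*exp(4)/2.
Total area = (-3 + 3*exp(-4)/2 + 3*exp(4)/2) + (-3 + 3*exp(-4)/2 + 3*exp(4)/2) = -6 + 3*exp(-4) + 3*exp(4).

-6 + 3*exp(-4) + 3*exp(4)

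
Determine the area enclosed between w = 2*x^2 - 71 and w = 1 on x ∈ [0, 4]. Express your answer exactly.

736/3

On [0, 4], (2*x^2 - 71) - (1) = 2*x^2 - 72 is ≤ 0 throughout, so the area is a single integral of |2*x^2 - 72|.
∫[0,4] (2*x^2 - 72) dx = -736/3; the area of that piece is 736/3.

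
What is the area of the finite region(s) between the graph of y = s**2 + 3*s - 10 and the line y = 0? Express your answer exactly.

The curve meets the s-axis where s**2 + 3*s - 10 = 0, i.e. (s - 2)*(s + 5) = 0, at s = -5, 2.
On [-5, 2] the curve lies below the axis; ∫[-5,2] (s**2 + 3*s - 10) ds = -343/6, giving area 343/6.

343/6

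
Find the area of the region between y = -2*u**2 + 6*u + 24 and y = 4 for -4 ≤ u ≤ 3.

125

The difference (-2*u**2 + 6*u + 24) - (4) = -2*u**2 + 6*u + 20 changes sign at u = -2 inside [-4, 3], so split the integral there.
∫[-4,-2] (-2*u**2 + 6*u + 20) du = -100/3; the area of that piece is 100/3.
∫[-2,3] (-2*u**2 + 6*u + 20) du = 275/3.
Total area = 100/3 + 275/3 = 125.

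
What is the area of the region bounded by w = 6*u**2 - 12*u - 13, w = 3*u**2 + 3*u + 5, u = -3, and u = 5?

212

The difference (6*u**2 - 12*u - 13) - (3*u**2 + 3*u + 5) = 3*u**2 - 15*u - 18 changes sign at u = -1 inside [-3, 5], so split the integral there.
∫[-3,-1] (3*u**2 - 15*u - 18) du = 50.
∫[-1,5] (3*u**2 - 15*u - 18) du = -162; the area of that piece is 162.
Total area = 50 + 162 = 212.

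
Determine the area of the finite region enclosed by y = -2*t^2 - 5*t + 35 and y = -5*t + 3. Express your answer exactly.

Set the curves equal: -2*t^2 - 5*t + 35 = -5*t + 3, so -2*t^2 + 32 = 0, which factors as -2*(t - 4)*(t + 4) = 0. The curves meet at t = -4, 4.
On [-4, 4], y = -2*t^2 - 5*t + 35 is on top; that piece has area ∫[-4,4] (-2*t^2 + 32) dt = 512/3.

512/3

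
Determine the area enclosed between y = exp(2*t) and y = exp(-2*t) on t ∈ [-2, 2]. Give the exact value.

-2 + exp(-4) + exp(4)

The difference (exp(2*t)) - (exp(-2*t)) = exp(2*t) - exp(-2*t) changes sign at t = 0 inside [-2, 2], so split the integral there.
∫[-2,0] (exp(2*t) - exp(-2*t)) dt = -exp(4)/2 - exp(-4)/2 + 1; the area of that piece is -1 + exp(-4)/2 + exp(4)/2.
∫[0,2] (exp(2*t) - exp(-2*t)) dt = -1 + exp(-4)/2 + exp(4)/2.
Total area = (-1 + exp(-4)/2 + exp(4)/2) + (-1 + exp(-4)/2 + exp(4)/2) = -2 + exp(-4) + exp(4).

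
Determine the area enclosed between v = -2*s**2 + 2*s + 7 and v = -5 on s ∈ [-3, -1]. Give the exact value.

10

The difference (-2*s**2 + 2*s + 7) - (-5) = -2*s**2 + 2*s + 12 changes sign at s = -2 inside [-3, -1], so split the integral there.
∫[-3,-2] (-2*s**2 + 2*s + 12) ds = -17/3; the area of that piece is 17/3.
∫[-2,-1] (-2*s**2 + 2*s + 12) ds = 13/3.
Total area = 17/3 + 13/3 = 10.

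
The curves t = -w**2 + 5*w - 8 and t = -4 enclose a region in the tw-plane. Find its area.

Both boundary curves give t as a function of w, so integrate with respect to w. Setting them equal: -w**2 + 5*w - 4 = 0, i.e. -(w - 4)*(w - 1) = 0, so they meet at w = 1, 4.
For w in [1, 4], t = -w**2 + 5*w - 8 is on the right; area = ∫[1,4] (-w**2 + 5*w - 4) dw = 9/2.

9/2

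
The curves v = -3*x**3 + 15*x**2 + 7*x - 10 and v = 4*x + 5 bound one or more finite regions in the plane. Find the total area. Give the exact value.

Set the curves equal: -3*x**3 + 15*x**2 + 7*x - 10 = 4*x + 5, so -3*x**3 + 15*x**2 + 3*x - 15 = 0, which factors as -3*(x - 5)*(x - 1)*(x + 1) = 0. The curves meet at x = -1, 1, 5.
On [-1, 1], v = 4*x + 5 is on top; that piece has area ∫[-1,1] (-(-3*x**3 + 15*x**2 + 3*x - 15)) dx = 20.
On [1, 5], v = -3*x**3 + 15*x**2 + 7*x - 10 is on top; that piece has area ∫[1,5] (-3*x**3 + 15*x**2 + 3*x - 15) dx = 128.
Total enclosed area = 20 + 128 = 148.

148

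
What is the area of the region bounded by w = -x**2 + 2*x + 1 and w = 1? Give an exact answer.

4/3

Set the curves equal: -x**2 + 2*x + 1 = 1, so -x**2 + 2*x = 0, which factors as -x*(x - 2) = 0. The curves meet at x = 0, 2.
On [0, 2], w = -x**2 + 2*x + 1 is on top; that piece has area ∫[0,2] (-x**2 + 2*x) dx = 4/3.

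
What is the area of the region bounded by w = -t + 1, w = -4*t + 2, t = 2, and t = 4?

On [2, 4], (-t + 1) - (-4*t + 2) = 3*t - 1 is ≥ 0 throughout, so the area is a single integral of |3*t - 1|.
∫[2,4] (3*t - 1) dt = 16.

16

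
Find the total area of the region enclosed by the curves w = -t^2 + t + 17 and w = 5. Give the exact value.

343/6

Set the curves equal: -t^2 + t + 17 = 5, so -t^2 + t + 12 = 0, which factors as -(t - 4)*(t + 3) = 0. The curves meet at t = -3, 4.
On [-3, 4], w = -t^2 + t + 17 is on top; that piece has area ∫[-3,4] (-t^2 + t + 12) dt = 343/6.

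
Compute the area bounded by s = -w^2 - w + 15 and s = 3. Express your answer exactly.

343/6

Both boundary curves give s as a function of w, so integrate with respect to w. Setting them equal: -w^2 - w + 12 = 0, i.e. -(w - 3)*(w + 4) = 0, so they meet at w = -4, 3.
For w in [-4, 3], s = -w^2 - w + 15 is on the right; area = ∫[-4,3] (-w^2 - w + 12) dw = 343/6.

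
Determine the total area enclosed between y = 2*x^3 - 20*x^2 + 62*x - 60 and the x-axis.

37/6

The curve meets the x-axis where 2*x^3 - 20*x^2 + 62*x - 60 = 0, i.e. 2*(x - 5)*(x - 3)*(x - 2) = 0, at x = 2, 3, 5.
On [2, 3] the curve lies above the axis; ∫[2,3] (2*x^3 - 20*x^2 + 62*x - 60) dx = 5/6, giving area 5/6.
On [3, 5] the curve lies below the axis; ∫[3,5] (2*x^3 - 20*x^2 + 62*x - 60) dx = -16/3, giving area 16/3.
Total area = 5/6 + 16/3 = 37/6.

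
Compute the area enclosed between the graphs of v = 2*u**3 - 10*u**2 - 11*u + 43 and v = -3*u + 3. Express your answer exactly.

937/6

Set the curves equal: 2*u**3 - 10*u**2 - 11*u + 43 = -3*u + 3, so 2*u**3 - 10*u**2 - 8*u + 40 = 0, which factors as 2*(u - 5)*(u - 2)*(u + 2) = 0. The curves meet at u = -2, 2, 5.
On [-2, 2], v = 2*u**3 - 10*u**2 - 11*u + 43 is on top; that piece has area ∫[-2,2] (2*u**3 - 10*u**2 - 8*u + 40) du = 320/3.
On [2, 5], v = -3*u + 3 is on top; that piece has area ∫[2,5] (-(2*u**3 - 10*u**2 - 8*u + 40)) du = 99/2.
Total enclosed area = 320/3 + 99/2 = 937/6.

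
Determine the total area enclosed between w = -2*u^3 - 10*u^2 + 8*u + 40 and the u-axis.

937/6

The curve meets the u-axis where -2*u^3 - 10*u^2 + 8*u + 40 = 0, i.e. -2*(u - 2)*(u + 2)*(u + 5) = 0, at u = -5, -2, 2.
On [-5, -2] the curve lies below the axis; ∫[-5,-2] (-2*u^3 - 10*u^2 + 8*u + 40) du = -99/2, giving area 99/2.
On [-2, 2] the curve lies above the axis; ∫[-2,2] (-2*u^3 - 10*u^2 + 8*u + 40) du = 320/3, giving area 320/3.
Total area = 99/2 + 320/3 = 937/6.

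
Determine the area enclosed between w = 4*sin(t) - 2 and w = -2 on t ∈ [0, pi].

8

On [0, pi], (4*sin(t) - 2) - (-2) = 4*sin(t) is ≥ 0 throughout, so the area is a single integral of |4*sin(t)|.
∫[0,pi] (4*sin(t)) dt = 8.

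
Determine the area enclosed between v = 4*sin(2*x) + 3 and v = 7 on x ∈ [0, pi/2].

-4 + 2*pi

On [0, pi/2], (4*sin(2*x) + 3) - (7) = 4*sin(2*x) - 4 is ≤ 0 throughout, so the area is a single integral of |4*sin(2*x) - 4|.
∫[0,pi/2] (4*sin(2*x) - 4) dx = 4 - 2*pi; the area of that piece is -4 + 2*pi.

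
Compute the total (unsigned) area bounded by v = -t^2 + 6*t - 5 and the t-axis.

The curve meets the t-axis where -t^2 + 6*t - 5 = 0, i.e. -(t - 5)*(t - 1) = 0, at t = 1, 5.
On [1, 5] the curve lies above the axis; ∫[1,5] (-t^2 + 6*t - 5) dt = 32/3, giving area 32/3.

32/3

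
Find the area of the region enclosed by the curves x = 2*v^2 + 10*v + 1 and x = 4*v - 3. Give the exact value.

Both boundary curves give x as a function of v, so integrate with respect to v. Setting them equal: 2*v^2 + 6*v + 4 = 0, i.e. 2*(v + 1)*(v + 2) = 0, so they meet at v = -2, -1.
For v in [-2, -1], x = 2*v^2 + 10*v + 1 is on the left; area = ∫[-2,-1] (-(2*v^2 + 6*v + 4)) dv = 1/3.

1/3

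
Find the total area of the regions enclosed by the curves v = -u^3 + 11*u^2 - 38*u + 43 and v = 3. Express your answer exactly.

Set the curves equal: -u^3 + 11*u^2 - 38*u + 43 = 3, so -u^3 + 11*u^2 - 38*u + 40 = 0, which factors as -(u - 5)*(u - 4)*(u - 2) = 0. The curves meet at u = 2, 4, 5.
On [2, 4], v = 3 is on top; that piece has area ∫[2,4] (-(-u^3 + 11*u^2 - 38*u + 40)) du = 8/3.
On [4, 5], v = -u^3 + 11*u^2 - 38*u + 43 is on top; that piece has area ∫[4,5] (-u^3 + 11*u^2 - 38*u + 40) du = 5/12.
Total enclosed area = 8/3 + 5/12 = 37/12.

37/12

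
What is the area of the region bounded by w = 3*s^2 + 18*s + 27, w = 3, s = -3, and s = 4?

The difference (3*s^2 + 18*s + 27) - (3) = 3*s^2 + 18*s + 24 changes sign at s = -2 inside [-3, 4], so split the integral there.
∫[-3,-2] (3*s^2 + 18*s + 24) ds = -2; the area of that piece is 2.
∫[-2,4] (3*s^2 + 18*s + 24) ds = 324.
Total area = 2 + 324 = 326.

326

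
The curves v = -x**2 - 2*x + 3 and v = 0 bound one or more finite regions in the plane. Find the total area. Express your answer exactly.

32/3

Set the curves equal: -x**2 - 2*x + 3 = 0, so -x**2 - 2*x + 3 = 0, which factors as -(x - 1)*(x + 3) = 0. The curves meet at x = -3, 1.
On [-3, 1], v = -x**2 - 2*x + 3 is on top; that piece has area ∫[-3,1] (-x**2 - 2*x + 3) dx = 32/3.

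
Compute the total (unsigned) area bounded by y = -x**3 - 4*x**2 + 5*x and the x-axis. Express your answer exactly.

The curve meets the x-axis where -x**3 - 4*x**2 + 5*x = 0, i.e. -x*(x - 1)*(x + 5) = 0, at x = -5, 0, 1.
On [-5, 0] the curve lies below the axis; ∫[-5,0] (-x**3 - 4*x**2 + 5*x) dx = -875/12, giving area 875/12.
On [0, 1] the curve lies above the axis; ∫[0,1] (-x**3 - 4*x**2 + 5*x) dx = 11/12, giving area 11/12.
Total area = 875/12 + 11/12 = 443/6.

443/6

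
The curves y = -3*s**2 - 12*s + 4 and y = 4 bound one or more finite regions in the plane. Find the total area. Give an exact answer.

Set the curves equal: -3*s**2 - 12*s + 4 = 4, so -3*s**2 - 12*s = 0, which factors as -3*s*(s + 4) = 0. The curves meet at s = -4, 0.
On [-4, 0], y = -3*s**2 - 12*s + 4 is on top; that piece has area ∫[-4,0] (-3*s**2 - 12*s) ds = 32.

32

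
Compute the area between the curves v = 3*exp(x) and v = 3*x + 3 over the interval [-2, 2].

On [-2, 2], (3*exp(x)) - (3*x + 3) = -3*x + 3*exp(x) - 3 is ≥ 0 throughout, so the area is a single integral of |-3*x + 3*exp(x) - 3|.
∫[-2,2] (-3*x + 3*exp(x) - 3) dx = -12 - 3*exp(-2) + 3*exp(2).

-12 - 3*exp(-2) + 3*exp(2)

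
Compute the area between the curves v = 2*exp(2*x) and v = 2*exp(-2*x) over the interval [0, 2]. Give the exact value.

On [0, 2], (2*exp(2*x)) - (2*exp(-2*x)) = 2*exp(2*x) - 2*exp(-2*x) is ≥ 0 throughout, so the area is a single integral of |2*exp(2*x) - 2*exp(-2*x)|.
∫[0,2] (2*exp(2*x) - 2*exp(-2*x)) dx = -2 + exp(-4) + exp(4).

-2 + exp(-4) + exp(4)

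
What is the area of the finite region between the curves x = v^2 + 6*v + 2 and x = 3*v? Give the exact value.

1/6

Both boundary curves give x as a function of v, so integrate with respect to v. Setting them equal: v^2 + 3*v + 2 = 0, i.e. (v + 1)*(v + 2) = 0, so they meet at v = -2, -1.
For v in [-2, -1], x = v^2 + 6*v + 2 is on the left; area = ∫[-2,-1] (-(v^2 + 3*v + 2)) dv = 1/6.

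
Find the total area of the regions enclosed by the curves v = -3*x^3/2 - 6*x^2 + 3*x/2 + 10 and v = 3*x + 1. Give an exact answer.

71/4

Set the curves equal: -3*x^3/2 - 6*x^2 + 3*x/2 + 10 = 3*x + 1, so -3*x^3/2 - 6*x^2 - 3*x/2 + 9 = 0, which factors as -3*(x - 1)*(x + 2)*(x + 3)/2 = 0. The curves meet at x = -3, -2, 1.
On [-3, -2], v = 3*x + 1 is on top; that piece has area ∫[-3,-2] (-(-3*x^3/2 - 6*x^2 - 3*x/2 + 9)) dx = 7/8.
On [-2, 1], v = -3*x^3/2 - 6*x^2 + 3*x/2 + 10 is on top; that piece has area ∫[-2,1] (-3*x^3/2 - 6*x^2 - 3*x/2 + 9) dx = 135/8.
Total enclosed area = 7/8 + 135/8 = 71/4.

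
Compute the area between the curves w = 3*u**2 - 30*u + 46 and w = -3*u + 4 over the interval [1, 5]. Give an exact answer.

The difference (3*u**2 - 30*u + 46) - (-3*u + 4) = 3*u**2 - 27*u + 42 changes sign at u = 2 inside [1, 5], so split the integral there.
∫[1,2] (3*u**2 - 27*u + 42) du = 17/2.
∫[2,5] (3*u**2 - 27*u + 42) du = -81/2; the area of that piece is 81/2.
Total area = 17/2 + 81/2 = 49.

49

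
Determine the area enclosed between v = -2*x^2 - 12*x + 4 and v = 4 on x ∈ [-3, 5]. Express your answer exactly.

The difference (-2*x^2 - 12*x + 4) - (4) = -2*x^2 - 12*x changes sign at x = 0 inside [-3, 5], so split the integral there.
∫[-3,0] (-2*x^2 - 12*x) dx = 36.
∫[0,5] (-2*x^2 - 12*x) dx = -700/3; the area of that piece is 700/3.
Total area = 36 + 700/3 = 808/3.

808/3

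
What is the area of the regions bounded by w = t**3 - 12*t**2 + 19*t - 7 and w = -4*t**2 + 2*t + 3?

71/6

Set the curves equal: t**3 - 12*t**2 + 19*t - 7 = -4*t**2 + 2*t + 3, so t**3 - 8*t**2 + 17*t - 10 = 0, which factors as (t - 5)*(t - 2)*(t - 1) = 0. The curves meet at t = 1, 2, 5.
On [1, 2], w = t**3 - 12*t**2 + 19*t - 7 is on top; that piece has area ∫[1,2] (t**3 - 8*t**2 + 17*t - 10) dt = 7/12.
On [2, 5], w = -4*t**2 + 2*t + 3 is on top; that piece has area ∫[2,5] (-(t**3 - 8*t**2 + 17*t - 10)) dt = 45/4.
Total enclosed area = 7/12 + 45/4 = 71/6.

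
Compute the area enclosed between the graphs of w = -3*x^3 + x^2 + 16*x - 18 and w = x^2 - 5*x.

Set the curves equal: -3*x^3 + x^2 + 16*x - 18 = x^2 - 5*x, so -3*x^3 + 21*x - 18 = 0, which factors as -3*(x - 2)*(x - 1)*(x + 3) = 0. The curves meet at x = -3, 1, 2.
On [-3, 1], w = x^2 - 5*x is on top; that piece has area ∫[-3,1] (-(-3*x^3 + 21*x - 18)) dx = 96.
On [1, 2], w = -3*x^3 + x^2 + 16*x - 18 is on top; that piece has area ∫[1,2] (-3*x^3 + 21*x - 18) dx = 9/4.
Total enclosed area = 96 + 9/4 = 393/4.

393/4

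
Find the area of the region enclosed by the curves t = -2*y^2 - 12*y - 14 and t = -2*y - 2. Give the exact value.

Both boundary curves give t as a function of y, so integrate with respect to y. Setting them equal: -2*y^2 - 10*y - 12 = 0, i.e. -2*(y + 2)*(y + 3) = 0, so they meet at y = -3, -2.
For y in [-3, -2], t = -2*y^2 - 12*y - 14 is on the right; area = ∫[-3,-2] (-2*y^2 - 10*y - 12) dy = 1/3.

1/3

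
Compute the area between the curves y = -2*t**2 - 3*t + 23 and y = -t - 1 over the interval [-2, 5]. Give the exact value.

125

The difference (-2*t**2 - 3*t + 23) - (-t - 1) = -2*t**2 - 2*t + 24 changes sign at t = 3 inside [-2, 5], so split the integral there.
∫[-2,3] (-2*t**2 - 2*t + 24) dt = 275/3.
∫[3,5] (-2*t**2 - 2*t + 24) dt = -100/3; the area of that piece is 100/3.
Total area = 275/3 + 100/3 = 125.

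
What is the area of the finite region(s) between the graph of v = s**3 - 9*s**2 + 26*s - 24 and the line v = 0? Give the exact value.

The curve meets the s-axis where s**3 - 9*s**2 + 26*s - 24 = 0, i.e. (s - 4)*(s - 3)*(s - 2) = 0, at s = 2, 3, 4.
On [2, 3] the curve lies above the axis; ∫[2,3] (s**3 - 9*s**2 + 26*s - 24) ds = 1/4, giving area 1/4.
On [3, 4] the curve lies below the axis; ∫[3,4] (s**3 - 9*s**2 + 26*s - 24) ds = -1/4, giving area 1/4.
Total area = 1/4 + 1/4 = 1/2.

1/2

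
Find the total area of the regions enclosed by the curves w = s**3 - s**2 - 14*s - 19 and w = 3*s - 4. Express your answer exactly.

568/3

Set the curves equal: s**3 - s**2 - 14*s - 19 = 3*s - 4, so s**3 - s**2 - 17*s - 15 = 0, which factors as (s - 5)*(s + 1)*(s + 3) = 0. The curves meet at s = -3, -1, 5.
On [-3, -1], w = s**3 - s**2 - 14*s - 19 is on top; that piece has area ∫[-3,-1] (s**3 - s**2 - 17*s - 15) ds = 28/3.
On [-1, 5], w = 3*s - 4 is on top; that piece has area ∫[-1,5] (-(s**3 - s**2 - 17*s - 15)) ds = 180.
Total enclosed area = 28/3 + 180 = 568/3.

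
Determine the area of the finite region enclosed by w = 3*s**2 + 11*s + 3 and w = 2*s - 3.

Set the curves equal: 3*s**2 + 11*s + 3 = 2*s - 3, so 3*s**2 + 9*s + 6 = 0, which factors as 3*(s + 1)*(s + 2) = 0. The curves meet at s = -2, -1.
On [-2, -1], w = 2*s - 3 is on top; that piece has area ∫[-2,-1] (-(3*s**2 + 9*s + 6)) ds = 1/2.

1/2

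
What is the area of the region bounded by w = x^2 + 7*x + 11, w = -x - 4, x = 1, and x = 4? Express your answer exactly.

126

On [1, 4], (x^2 + 7*x + 11) - (-x - 4) = x^2 + 8*x + 15 is ≥ 0 throughout, so the area is a single integral of |x^2 + 8*x + 15|.
∫[1,4] (x^2 + 8*x + 15) dx = 126.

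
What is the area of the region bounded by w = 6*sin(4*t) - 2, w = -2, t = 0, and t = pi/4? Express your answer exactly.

On [0, pi/4], (6*sin(4*t) - 2) - (-2) = 6*sin(4*t) is ≥ 0 throughout, so the area is a single integral of |6*sin(4*t)|.
∫[0,pi/4] (6*sin(4*t)) dt = 3.

3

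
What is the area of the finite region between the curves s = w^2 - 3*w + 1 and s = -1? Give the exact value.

1/6

Both boundary curves give s as a function of w, so integrate with respect to w. Setting them equal: w^2 - 3*w + 2 = 0, i.e. (w - 2)*(w - 1) = 0, so they meet at w = 1, 2.
For w in [1, 2], s = w^2 - 3*w + 1 is on the left; area = ∫[1,2] (-(w^2 - 3*w + 2)) dw = 1/6.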